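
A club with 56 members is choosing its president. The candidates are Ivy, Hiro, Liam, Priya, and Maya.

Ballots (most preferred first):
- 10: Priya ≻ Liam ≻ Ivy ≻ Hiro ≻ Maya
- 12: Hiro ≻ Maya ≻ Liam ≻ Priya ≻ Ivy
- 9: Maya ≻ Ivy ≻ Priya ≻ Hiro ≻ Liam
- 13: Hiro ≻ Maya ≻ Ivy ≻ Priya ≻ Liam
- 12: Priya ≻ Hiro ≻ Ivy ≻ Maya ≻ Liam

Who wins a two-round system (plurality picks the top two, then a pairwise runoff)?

Priya

Round 1 first-place votes: Ivy 0, Hiro 25, Liam 0, Priya 22, Maya 9. Hiro and Priya advance.
Runoff: Hiro is ranked above Priya on 25 ballots, Priya above Hiro on 31.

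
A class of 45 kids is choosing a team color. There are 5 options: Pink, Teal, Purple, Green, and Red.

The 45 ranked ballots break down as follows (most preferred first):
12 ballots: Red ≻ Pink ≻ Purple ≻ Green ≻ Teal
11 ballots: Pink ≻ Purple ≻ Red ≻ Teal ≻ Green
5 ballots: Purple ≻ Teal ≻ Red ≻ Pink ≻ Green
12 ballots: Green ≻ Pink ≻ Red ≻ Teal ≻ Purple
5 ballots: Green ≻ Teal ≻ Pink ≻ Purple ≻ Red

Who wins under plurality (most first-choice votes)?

Green

First-place votes: Pink 11, Teal 0, Purple 5, Green 17, Red 12.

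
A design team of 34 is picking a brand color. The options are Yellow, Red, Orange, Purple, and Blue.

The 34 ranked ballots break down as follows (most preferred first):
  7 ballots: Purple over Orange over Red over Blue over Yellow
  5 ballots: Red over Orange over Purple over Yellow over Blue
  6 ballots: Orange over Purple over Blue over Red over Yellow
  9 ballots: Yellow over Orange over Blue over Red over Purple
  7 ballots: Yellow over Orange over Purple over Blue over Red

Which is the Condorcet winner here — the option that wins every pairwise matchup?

Orange

Orange vs Yellow: 18–16
Orange vs Red: 29–5
Orange vs Purple: 27–7
Orange vs Blue: 34–0
Orange beats every other option.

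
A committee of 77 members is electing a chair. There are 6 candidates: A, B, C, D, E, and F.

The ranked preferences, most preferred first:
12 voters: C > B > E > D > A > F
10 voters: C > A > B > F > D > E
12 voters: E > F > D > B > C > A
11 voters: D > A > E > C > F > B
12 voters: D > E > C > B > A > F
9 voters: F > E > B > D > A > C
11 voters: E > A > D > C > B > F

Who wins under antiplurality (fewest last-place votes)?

D

Last-place votes: A 12, B 11, C 9, D 0, E 10, F 35.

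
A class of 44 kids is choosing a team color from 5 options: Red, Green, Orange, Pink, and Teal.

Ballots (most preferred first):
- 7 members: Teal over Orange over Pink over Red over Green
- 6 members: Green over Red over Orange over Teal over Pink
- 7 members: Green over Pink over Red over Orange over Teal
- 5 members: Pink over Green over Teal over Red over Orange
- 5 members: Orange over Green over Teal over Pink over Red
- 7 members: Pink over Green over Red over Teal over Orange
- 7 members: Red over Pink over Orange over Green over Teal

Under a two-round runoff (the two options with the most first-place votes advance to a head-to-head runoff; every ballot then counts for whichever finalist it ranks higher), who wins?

Pink

Round 1 first-place votes: Red 7, Green 13, Orange 5, Pink 12, Teal 7. Green and Pink advance.
Runoff: Green is ranked above Pink on 18 ballots, Pink above Green on 26.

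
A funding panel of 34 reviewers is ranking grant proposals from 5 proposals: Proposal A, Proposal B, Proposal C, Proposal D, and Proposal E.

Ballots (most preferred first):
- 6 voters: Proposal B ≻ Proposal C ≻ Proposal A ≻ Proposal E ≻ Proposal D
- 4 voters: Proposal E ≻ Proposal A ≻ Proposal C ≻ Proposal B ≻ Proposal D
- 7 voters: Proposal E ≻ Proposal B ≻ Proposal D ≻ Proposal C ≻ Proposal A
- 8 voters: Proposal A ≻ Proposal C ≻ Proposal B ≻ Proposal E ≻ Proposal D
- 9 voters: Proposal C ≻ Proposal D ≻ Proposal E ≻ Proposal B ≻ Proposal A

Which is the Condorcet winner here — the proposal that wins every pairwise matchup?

Proposal C vs Proposal A: 22–12
Proposal C vs Proposal B: 21–13
Proposal C vs Proposal D: 27–7
Proposal C vs Proposal E: 23–11
Proposal C beats every other proposal.

Proposal C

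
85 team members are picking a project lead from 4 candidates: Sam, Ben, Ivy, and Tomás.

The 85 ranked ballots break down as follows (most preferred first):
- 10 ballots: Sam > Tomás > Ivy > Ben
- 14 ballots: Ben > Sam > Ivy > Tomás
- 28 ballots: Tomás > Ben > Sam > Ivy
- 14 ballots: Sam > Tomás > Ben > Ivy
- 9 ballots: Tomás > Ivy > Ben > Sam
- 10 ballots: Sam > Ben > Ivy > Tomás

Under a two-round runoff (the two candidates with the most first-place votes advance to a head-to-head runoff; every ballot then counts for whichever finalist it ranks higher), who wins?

Sam

Round 1 first-place votes: Sam 34, Ben 14, Ivy 0, Tomás 37. Tomás and Sam advance.
Runoff: Tomás is ranked above Sam on 37 ballots, Sam above Tomás on 48.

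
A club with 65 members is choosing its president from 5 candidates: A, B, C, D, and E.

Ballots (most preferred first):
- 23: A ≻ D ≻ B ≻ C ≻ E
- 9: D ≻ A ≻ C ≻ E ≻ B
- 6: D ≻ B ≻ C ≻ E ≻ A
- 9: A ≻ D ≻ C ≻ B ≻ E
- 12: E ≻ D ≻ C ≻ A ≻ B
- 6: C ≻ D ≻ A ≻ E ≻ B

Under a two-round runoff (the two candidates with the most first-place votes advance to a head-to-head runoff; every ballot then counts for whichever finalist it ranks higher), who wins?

D

Round 1 first-place votes: A 32, B 0, C 6, D 15, E 12. A and D advance.
Runoff: A is ranked above D on 32 ballots, D above A on 33.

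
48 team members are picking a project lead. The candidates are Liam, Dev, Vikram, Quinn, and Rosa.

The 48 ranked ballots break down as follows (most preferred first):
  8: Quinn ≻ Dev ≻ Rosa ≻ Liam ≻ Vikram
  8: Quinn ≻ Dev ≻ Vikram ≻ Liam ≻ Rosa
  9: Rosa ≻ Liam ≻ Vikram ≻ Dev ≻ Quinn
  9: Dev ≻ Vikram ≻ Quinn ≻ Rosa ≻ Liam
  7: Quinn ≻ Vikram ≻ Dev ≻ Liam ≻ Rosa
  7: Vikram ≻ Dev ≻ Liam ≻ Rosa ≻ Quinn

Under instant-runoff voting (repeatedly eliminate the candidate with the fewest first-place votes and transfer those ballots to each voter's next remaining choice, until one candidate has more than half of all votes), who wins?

Dev

Round 1: Liam 0, Dev 9, Vikram 7, Quinn 23, Rosa 9. Liam eliminated.
Round 2: Dev 9, Vikram 7, Quinn 23, Rosa 9. Vikram eliminated.
Round 3: Dev 16, Quinn 23, Rosa 9. Rosa eliminated.
Round 4: Dev 25, Quinn 23. Dev has a majority (≥25).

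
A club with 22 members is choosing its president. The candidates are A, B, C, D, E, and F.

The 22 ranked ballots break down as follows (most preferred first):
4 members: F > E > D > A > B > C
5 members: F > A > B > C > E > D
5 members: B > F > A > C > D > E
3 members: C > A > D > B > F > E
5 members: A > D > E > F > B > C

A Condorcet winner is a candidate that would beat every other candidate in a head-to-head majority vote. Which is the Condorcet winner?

F

F vs A: 14–8
F vs B: 14–8
F vs C: 19–3
F vs D: 14–8
F vs E: 17–5
F beats every other candidate.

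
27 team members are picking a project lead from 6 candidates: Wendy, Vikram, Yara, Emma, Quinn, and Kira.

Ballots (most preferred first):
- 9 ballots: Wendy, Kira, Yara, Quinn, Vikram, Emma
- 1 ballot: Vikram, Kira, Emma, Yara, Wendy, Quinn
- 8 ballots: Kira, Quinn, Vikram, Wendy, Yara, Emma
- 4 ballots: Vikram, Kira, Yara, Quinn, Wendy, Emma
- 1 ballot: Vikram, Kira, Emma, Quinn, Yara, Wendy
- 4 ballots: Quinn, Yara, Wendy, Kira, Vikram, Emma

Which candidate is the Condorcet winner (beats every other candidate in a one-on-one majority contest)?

Kira

Kira vs Wendy: 14–13
Kira vs Vikram: 21–6
Kira vs Yara: 23–4
Kira vs Emma: 27–0
Kira vs Quinn: 23–4
Kira beats every other candidate.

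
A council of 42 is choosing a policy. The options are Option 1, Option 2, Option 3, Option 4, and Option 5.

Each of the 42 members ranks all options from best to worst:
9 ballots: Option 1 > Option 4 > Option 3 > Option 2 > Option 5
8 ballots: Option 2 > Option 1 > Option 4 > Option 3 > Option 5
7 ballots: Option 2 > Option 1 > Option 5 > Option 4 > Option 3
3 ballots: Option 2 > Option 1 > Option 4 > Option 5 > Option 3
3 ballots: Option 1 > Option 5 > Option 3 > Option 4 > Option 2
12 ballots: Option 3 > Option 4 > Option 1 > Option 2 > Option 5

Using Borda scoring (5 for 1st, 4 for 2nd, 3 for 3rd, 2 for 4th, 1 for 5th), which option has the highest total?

Option 1

Option 1: 9×5 + 8×4 + 7×4 + 3×4 + 3×5 + 12×3 = 168
Option 2: 9×2 + 8×5 + 7×5 + 3×5 + 3×1 + 12×2 = 135
Option 3: 9×3 + 8×2 + 7×1 + 3×1 + 3×3 + 12×5 = 122
Option 4: 9×4 + 8×3 + 7×2 + 3×3 + 3×2 + 12×4 = 137
Option 5: 9×1 + 8×1 + 7×3 + 3×2 + 3×4 + 12×1 = 68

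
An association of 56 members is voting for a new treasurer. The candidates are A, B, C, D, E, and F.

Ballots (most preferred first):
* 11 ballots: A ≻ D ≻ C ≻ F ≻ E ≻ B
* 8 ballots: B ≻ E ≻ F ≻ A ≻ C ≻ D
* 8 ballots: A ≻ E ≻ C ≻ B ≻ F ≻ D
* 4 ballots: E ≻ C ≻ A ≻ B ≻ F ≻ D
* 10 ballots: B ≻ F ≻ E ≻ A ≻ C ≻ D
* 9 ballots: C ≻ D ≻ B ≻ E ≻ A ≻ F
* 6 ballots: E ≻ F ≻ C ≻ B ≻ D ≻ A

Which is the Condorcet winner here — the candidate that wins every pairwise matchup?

E

E vs A: 37–19
E vs B: 29–27
E vs C: 36–20
E vs D: 36–20
E vs F: 35–21
E beats every other candidate.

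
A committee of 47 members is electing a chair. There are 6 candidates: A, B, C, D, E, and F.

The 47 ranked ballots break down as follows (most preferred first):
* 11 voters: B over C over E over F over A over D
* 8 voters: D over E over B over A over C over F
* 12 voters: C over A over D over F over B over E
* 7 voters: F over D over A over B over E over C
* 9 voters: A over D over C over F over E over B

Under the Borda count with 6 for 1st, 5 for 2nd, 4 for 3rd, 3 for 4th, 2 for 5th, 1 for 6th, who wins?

A

A: 11×2 + 8×3 + 12×5 + 7×4 + 9×6 = 188
B: 11×6 + 8×4 + 12×2 + 7×3 + 9×1 = 152
C: 11×5 + 8×2 + 12×6 + 7×1 + 9×4 = 186
D: 11×1 + 8×6 + 12×4 + 7×5 + 9×5 = 187
E: 11×4 + 8×5 + 12×1 + 7×2 + 9×2 = 128
F: 11×3 + 8×1 + 12×3 + 7×6 + 9×3 = 146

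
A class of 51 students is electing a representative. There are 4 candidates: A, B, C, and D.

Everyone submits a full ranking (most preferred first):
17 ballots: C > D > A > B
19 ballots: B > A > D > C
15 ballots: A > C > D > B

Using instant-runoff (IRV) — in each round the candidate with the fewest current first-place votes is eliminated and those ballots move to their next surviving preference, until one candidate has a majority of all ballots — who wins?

Round 1: A 15, B 19, C 17, D 0. D eliminated.
Round 2: A 15, B 19, C 17. A eliminated.
Round 3: B 19, C 32. C has a majority (≥26).

C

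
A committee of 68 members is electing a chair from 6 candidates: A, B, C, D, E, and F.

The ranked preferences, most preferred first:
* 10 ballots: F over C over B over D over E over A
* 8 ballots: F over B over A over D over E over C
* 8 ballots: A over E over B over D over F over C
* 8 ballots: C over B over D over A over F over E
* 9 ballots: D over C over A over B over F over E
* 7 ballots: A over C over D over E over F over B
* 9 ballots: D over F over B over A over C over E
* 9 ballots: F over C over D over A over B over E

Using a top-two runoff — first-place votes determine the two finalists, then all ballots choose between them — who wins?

Round 1 first-place votes: A 15, B 0, C 8, D 18, E 0, F 27. F and D advance.
Runoff: F is ranked above D on 27 ballots, D above F on 41.

D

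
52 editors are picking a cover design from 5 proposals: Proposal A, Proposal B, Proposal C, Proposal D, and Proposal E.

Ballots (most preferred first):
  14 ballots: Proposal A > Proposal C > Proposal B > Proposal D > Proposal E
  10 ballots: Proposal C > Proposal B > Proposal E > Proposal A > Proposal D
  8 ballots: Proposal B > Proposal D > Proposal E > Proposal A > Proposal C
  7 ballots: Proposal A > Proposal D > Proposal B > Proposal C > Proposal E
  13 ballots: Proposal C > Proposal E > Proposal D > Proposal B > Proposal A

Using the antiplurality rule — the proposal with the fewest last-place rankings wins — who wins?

Proposal B

Last-place votes: Proposal A 13, Proposal B 0, Proposal C 8, Proposal D 10, Proposal E 21.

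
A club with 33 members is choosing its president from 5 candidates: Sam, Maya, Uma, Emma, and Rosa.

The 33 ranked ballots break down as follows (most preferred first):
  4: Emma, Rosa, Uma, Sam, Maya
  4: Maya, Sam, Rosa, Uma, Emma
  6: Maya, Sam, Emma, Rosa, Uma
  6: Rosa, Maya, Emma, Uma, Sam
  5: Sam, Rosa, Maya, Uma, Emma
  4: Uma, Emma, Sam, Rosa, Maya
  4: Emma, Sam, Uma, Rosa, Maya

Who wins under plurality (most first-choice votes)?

Maya

First-place votes: Sam 5, Maya 10, Uma 4, Emma 8, Rosa 6.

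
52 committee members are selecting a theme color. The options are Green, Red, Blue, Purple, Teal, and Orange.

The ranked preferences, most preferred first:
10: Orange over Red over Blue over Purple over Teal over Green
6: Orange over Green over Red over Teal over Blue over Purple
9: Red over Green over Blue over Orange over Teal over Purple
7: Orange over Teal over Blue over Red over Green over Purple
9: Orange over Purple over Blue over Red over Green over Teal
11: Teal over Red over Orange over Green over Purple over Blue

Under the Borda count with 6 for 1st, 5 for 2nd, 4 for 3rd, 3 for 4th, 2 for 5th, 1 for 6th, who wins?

Green: 10×1 + 6×5 + 9×5 + 7×2 + 9×2 + 11×3 = 150
Red: 10×5 + 6×4 + 9×6 + 7×3 + 9×3 + 11×5 = 231
Blue: 10×4 + 6×2 + 9×4 + 7×4 + 9×4 + 11×1 = 163
Purple: 10×3 + 6×1 + 9×1 + 7×1 + 9×5 + 11×2 = 119
Teal: 10×2 + 6×3 + 9×2 + 7×5 + 9×1 + 11×6 = 166
Orange: 10×6 + 6×6 + 9×3 + 7×6 + 9×6 + 11×4 = 263

Orange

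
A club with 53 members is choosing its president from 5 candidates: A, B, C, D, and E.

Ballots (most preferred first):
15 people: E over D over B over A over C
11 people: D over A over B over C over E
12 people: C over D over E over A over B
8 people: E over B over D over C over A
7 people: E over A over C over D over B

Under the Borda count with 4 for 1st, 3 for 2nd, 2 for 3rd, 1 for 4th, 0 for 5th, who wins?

D

A: 15×1 + 11×3 + 12×1 + 8×0 + 7×3 = 81
B: 15×2 + 11×2 + 12×0 + 8×3 + 7×0 = 76
C: 15×0 + 11×1 + 12×4 + 8×1 + 7×2 = 81
D: 15×3 + 11×4 + 12×3 + 8×2 + 7×1 = 148
E: 15×4 + 11×0 + 12×2 + 8×4 + 7×4 = 144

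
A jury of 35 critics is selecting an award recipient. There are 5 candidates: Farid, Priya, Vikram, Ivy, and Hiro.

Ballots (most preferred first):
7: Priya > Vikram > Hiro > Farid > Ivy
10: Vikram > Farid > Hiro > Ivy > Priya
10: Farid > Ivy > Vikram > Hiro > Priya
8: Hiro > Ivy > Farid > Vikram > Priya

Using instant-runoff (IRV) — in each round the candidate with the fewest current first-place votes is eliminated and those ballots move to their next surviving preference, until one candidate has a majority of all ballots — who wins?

Farid

Round 1: Farid 10, Priya 7, Vikram 10, Ivy 0, Hiro 8. Ivy eliminated.
Round 2: Farid 10, Priya 7, Vikram 10, Hiro 8. Priya eliminated.
Round 3: Farid 10, Vikram 17, Hiro 8. Hiro eliminated.
Round 4: Farid 18, Vikram 17. Farid has a majority (≥18).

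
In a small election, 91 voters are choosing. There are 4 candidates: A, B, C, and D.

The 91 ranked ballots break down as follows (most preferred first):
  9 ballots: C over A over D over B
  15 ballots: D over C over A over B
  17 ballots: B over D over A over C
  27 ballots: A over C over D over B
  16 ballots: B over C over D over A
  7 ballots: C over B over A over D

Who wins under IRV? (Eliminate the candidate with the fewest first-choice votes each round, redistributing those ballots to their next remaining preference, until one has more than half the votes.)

C

Round 1: A 27, B 33, C 16, D 15. D eliminated.
Round 2: A 27, B 33, C 31. A eliminated.
Round 3: B 33, C 58. C has a majority (≥46).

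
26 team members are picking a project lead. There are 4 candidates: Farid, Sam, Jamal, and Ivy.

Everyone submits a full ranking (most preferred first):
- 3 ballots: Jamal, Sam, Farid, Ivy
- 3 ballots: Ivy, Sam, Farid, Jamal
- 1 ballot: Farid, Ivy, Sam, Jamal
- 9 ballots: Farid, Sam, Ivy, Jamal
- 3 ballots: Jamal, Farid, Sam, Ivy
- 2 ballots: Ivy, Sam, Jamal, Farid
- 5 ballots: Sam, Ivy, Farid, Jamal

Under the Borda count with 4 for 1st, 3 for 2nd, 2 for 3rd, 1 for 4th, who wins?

Farid: 3×2 + 3×2 + 1×4 + 9×4 + 3×3 + 2×1 + 5×2 = 73
Sam: 3×3 + 3×3 + 1×2 + 9×3 + 3×2 + 2×3 + 5×4 = 79
Jamal: 3×4 + 3×1 + 1×1 + 9×1 + 3×4 + 2×2 + 5×1 = 46
Ivy: 3×1 + 3×4 + 1×3 + 9×2 + 3×1 + 2×4 + 5×3 = 62

Sam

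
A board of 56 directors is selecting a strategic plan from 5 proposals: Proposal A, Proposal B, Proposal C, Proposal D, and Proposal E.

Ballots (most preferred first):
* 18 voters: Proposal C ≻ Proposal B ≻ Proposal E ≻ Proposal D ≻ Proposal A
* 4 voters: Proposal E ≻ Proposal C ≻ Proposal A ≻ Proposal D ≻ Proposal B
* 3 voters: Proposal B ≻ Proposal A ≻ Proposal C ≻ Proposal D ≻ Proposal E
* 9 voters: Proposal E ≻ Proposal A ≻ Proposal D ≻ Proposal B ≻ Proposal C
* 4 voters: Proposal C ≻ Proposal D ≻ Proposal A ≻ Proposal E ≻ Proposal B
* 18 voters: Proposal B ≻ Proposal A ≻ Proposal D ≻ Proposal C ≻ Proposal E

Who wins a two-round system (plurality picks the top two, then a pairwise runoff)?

Round 1 first-place votes: Proposal A 0, Proposal B 21, Proposal C 22, Proposal D 0, Proposal E 13. Proposal C and Proposal B advance.
Runoff: Proposal C is ranked above Proposal B on 26 ballots, Proposal B above Proposal C on 30.

Proposal B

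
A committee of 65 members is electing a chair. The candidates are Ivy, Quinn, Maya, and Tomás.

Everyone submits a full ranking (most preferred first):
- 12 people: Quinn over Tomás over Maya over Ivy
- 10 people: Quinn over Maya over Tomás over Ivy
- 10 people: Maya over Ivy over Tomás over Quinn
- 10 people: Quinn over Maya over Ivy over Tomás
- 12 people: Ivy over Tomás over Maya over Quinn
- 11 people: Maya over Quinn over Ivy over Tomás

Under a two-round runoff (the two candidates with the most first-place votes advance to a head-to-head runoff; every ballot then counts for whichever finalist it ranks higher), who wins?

Round 1 first-place votes: Ivy 12, Quinn 32, Maya 21, Tomás 0. Quinn and Maya advance.
Runoff: Quinn is ranked above Maya on 32 ballots, Maya above Quinn on 33.

Maya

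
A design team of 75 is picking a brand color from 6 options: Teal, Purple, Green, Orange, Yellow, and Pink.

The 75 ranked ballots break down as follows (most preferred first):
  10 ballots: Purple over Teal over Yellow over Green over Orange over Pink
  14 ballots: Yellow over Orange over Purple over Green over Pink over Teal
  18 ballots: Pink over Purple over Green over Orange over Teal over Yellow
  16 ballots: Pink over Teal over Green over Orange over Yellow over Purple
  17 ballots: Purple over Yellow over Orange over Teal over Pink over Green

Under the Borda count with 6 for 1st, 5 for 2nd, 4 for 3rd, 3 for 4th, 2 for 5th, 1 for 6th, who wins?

Purple

Teal: 10×5 + 14×1 + 18×2 + 16×5 + 17×3 = 231
Purple: 10×6 + 14×4 + 18×5 + 16×1 + 17×6 = 324
Green: 10×3 + 14×3 + 18×4 + 16×4 + 17×1 = 225
Orange: 10×2 + 14×5 + 18×3 + 16×3 + 17×4 = 260
Yellow: 10×4 + 14×6 + 18×1 + 16×2 + 17×5 = 259
Pink: 10×1 + 14×2 + 18×6 + 16×6 + 17×2 = 276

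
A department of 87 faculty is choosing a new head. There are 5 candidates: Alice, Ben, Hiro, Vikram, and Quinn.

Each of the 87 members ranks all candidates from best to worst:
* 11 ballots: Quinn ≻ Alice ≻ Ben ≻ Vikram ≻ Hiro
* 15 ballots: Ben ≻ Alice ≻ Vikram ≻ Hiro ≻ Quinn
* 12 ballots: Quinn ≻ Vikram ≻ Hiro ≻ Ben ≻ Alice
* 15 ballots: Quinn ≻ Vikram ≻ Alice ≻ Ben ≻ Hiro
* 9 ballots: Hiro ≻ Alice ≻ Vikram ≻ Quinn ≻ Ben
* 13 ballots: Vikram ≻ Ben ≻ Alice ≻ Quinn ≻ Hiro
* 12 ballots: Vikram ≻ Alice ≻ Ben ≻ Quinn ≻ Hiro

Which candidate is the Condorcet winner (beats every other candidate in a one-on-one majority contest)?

Vikram vs Alice: 52–35
Vikram vs Ben: 61–26
Vikram vs Hiro: 78–9
Vikram vs Quinn: 49–38
Vikram beats every other candidate.

Vikram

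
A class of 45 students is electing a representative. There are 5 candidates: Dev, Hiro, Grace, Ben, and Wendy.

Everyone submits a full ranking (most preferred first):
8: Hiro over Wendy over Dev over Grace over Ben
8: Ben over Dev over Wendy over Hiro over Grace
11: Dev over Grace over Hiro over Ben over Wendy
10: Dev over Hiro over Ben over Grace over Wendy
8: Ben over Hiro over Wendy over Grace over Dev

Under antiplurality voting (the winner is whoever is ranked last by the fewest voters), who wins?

Last-place votes: Dev 8, Hiro 0, Grace 8, Ben 8, Wendy 21.

Hiro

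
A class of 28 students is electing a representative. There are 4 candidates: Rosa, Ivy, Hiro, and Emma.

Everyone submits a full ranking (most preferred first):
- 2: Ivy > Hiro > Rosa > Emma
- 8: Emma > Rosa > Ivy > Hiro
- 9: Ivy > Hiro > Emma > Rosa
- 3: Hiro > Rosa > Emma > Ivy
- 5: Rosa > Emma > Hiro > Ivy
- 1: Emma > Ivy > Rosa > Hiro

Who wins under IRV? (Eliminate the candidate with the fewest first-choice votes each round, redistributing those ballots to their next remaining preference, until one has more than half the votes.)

Emma

Round 1: Rosa 5, Ivy 11, Hiro 3, Emma 9. Hiro eliminated.
Round 2: Rosa 8, Ivy 11, Emma 9. Rosa eliminated.
Round 3: Ivy 11, Emma 17. Emma has a majority (≥15).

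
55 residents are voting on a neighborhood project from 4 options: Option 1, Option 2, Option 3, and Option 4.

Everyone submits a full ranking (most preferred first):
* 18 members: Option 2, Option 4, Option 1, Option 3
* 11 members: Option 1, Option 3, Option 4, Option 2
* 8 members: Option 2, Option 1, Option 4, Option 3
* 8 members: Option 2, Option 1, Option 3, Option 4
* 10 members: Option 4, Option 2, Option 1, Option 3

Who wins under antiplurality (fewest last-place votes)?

Last-place votes: Option 1 0, Option 2 11, Option 3 36, Option 4 8.

Option 1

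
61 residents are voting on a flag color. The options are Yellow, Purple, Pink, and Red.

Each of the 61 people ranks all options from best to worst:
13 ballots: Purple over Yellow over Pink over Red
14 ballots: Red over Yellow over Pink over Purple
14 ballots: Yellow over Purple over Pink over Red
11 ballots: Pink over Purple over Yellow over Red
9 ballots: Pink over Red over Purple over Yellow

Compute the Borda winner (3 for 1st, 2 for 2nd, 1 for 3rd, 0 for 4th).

Yellow: 13×2 + 14×2 + 14×3 + 11×1 + 9×0 = 107
Purple: 13×3 + 14×0 + 14×2 + 11×2 + 9×1 = 98
Pink: 13×1 + 14×1 + 14×1 + 11×3 + 9×3 = 101
Red: 13×0 + 14×3 + 14×0 + 11×0 + 9×2 = 60

Yellow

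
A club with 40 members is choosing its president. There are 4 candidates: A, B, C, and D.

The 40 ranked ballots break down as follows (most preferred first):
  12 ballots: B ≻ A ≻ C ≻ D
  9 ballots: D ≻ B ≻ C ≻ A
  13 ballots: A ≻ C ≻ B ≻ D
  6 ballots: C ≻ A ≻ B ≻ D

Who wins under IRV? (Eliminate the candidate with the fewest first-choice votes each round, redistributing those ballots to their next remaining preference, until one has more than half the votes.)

Round 1: A 13, B 12, C 6, D 9. C eliminated.
Round 2: A 19, B 12, D 9. D eliminated.
Round 3: A 19, B 21. B has a majority (≥21).

B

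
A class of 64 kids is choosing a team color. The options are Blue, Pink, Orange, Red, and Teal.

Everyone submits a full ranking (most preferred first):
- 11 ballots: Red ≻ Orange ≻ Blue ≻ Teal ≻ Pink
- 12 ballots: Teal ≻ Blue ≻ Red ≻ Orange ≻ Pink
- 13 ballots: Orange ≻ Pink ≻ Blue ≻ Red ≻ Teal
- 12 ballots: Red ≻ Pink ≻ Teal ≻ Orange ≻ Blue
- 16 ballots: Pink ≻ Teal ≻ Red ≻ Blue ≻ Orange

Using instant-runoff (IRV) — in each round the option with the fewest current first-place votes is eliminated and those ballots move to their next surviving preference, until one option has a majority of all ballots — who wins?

Red

Round 1: Blue 0, Pink 16, Orange 13, Red 23, Teal 12. Blue eliminated.
Round 2: Pink 16, Orange 13, Red 23, Teal 12. Teal eliminated.
Round 3: Pink 16, Orange 13, Red 35. Red has a majority (≥33).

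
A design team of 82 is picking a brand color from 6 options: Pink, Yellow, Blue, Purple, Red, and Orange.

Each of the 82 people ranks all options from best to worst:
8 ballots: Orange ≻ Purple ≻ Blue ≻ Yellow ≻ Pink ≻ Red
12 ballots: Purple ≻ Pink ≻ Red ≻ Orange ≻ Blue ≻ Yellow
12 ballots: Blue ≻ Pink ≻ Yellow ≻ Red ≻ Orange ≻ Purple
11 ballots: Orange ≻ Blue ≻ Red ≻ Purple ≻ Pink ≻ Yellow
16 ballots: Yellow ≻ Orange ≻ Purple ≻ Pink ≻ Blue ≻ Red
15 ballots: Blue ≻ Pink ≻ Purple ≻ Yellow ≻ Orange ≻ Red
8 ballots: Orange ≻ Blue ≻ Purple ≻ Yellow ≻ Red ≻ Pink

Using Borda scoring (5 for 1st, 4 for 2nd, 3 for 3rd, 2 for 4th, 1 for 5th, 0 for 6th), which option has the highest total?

Pink: 8×1 + 12×4 + 12×4 + 11×1 + 16×2 + 15×4 + 8×0 = 207
Yellow: 8×2 + 12×0 + 12×3 + 11×0 + 16×5 + 15×2 + 8×2 = 178
Blue: 8×3 + 12×1 + 12×5 + 11×4 + 16×1 + 15×5 + 8×4 = 263
Purple: 8×4 + 12×5 + 12×0 + 11×2 + 16×3 + 15×3 + 8×3 = 231
Red: 8×0 + 12×3 + 12×2 + 11×3 + 16×0 + 15×0 + 8×1 = 101
Orange: 8×5 + 12×2 + 12×1 + 11×5 + 16×4 + 15×1 + 8×5 = 250

Blue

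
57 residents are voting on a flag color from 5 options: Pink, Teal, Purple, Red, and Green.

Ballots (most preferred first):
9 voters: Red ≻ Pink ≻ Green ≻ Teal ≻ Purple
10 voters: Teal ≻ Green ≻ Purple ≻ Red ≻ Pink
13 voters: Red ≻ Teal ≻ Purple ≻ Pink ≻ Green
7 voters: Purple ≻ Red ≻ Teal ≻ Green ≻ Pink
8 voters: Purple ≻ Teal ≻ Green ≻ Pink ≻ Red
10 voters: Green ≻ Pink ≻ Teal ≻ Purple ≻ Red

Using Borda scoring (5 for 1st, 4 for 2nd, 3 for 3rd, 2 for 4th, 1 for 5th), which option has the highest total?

Pink: 9×4 + 10×1 + 13×2 + 7×1 + 8×2 + 10×4 = 135
Teal: 9×2 + 10×5 + 13×4 + 7×3 + 8×4 + 10×3 = 203
Purple: 9×1 + 10×3 + 13×3 + 7×5 + 8×5 + 10×2 = 173
Red: 9×5 + 10×2 + 13×5 + 7×4 + 8×1 + 10×1 = 176
Green: 9×3 + 10×4 + 13×1 + 7×2 + 8×3 + 10×5 = 168

Teal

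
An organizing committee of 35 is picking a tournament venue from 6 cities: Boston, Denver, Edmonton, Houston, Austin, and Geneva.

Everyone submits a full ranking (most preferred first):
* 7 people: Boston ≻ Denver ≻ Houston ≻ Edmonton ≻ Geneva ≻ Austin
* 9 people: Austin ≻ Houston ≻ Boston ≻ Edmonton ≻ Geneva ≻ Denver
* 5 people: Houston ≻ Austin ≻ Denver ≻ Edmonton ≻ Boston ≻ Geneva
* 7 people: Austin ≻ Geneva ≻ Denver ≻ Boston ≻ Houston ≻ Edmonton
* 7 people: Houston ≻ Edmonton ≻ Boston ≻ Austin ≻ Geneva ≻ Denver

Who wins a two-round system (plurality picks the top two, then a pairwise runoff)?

Round 1 first-place votes: Boston 7, Denver 0, Edmonton 0, Houston 12, Austin 16, Geneva 0. Austin and Houston advance.
Runoff: Austin is ranked above Houston on 16 ballots, Houston above Austin on 19.

Houston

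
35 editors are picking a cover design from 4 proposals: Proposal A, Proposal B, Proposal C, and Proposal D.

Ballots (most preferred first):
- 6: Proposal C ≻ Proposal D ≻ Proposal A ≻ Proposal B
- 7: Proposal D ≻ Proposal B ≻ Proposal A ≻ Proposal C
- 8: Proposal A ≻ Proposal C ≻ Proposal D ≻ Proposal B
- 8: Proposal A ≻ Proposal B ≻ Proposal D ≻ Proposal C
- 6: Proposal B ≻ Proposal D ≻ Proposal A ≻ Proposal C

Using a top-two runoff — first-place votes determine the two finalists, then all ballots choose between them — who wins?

Round 1 first-place votes: Proposal A 16, Proposal B 6, Proposal C 6, Proposal D 7. Proposal A and Proposal D advance.
Runoff: Proposal A is ranked above Proposal D on 16 ballots, Proposal D above Proposal A on 19.

Proposal D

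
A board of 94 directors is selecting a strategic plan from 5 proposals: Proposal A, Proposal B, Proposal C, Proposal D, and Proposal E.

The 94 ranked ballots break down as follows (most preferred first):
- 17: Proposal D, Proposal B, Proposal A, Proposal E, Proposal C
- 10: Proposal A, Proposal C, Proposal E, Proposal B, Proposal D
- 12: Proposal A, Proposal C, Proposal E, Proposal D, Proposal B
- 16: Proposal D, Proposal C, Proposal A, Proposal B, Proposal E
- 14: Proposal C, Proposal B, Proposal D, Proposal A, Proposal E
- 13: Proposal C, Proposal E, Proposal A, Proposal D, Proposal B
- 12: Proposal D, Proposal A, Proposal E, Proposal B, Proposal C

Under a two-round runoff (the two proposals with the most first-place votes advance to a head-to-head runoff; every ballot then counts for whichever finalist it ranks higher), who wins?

Round 1 first-place votes: Proposal A 22, Proposal B 0, Proposal C 27, Proposal D 45, Proposal E 0. Proposal D and Proposal C advance.
Runoff: Proposal D is ranked above Proposal C on 45 ballots, Proposal C above Proposal D on 49.

Proposal C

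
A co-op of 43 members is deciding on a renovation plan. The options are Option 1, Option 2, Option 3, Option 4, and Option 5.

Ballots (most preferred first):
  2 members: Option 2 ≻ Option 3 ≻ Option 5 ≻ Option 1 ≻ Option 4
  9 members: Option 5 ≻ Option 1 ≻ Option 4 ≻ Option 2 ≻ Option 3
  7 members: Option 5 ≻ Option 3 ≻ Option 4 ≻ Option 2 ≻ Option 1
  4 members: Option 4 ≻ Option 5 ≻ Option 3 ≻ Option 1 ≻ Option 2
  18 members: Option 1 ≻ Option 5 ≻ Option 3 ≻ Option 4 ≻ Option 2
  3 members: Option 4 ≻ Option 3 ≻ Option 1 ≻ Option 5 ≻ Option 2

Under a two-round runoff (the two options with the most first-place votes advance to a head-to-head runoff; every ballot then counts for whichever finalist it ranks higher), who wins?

Option 5

Round 1 first-place votes: Option 1 18, Option 2 2, Option 3 0, Option 4 7, Option 5 16. Option 1 and Option 5 advance.
Runoff: Option 1 is ranked above Option 5 on 21 ballots, Option 5 above Option 1 on 22.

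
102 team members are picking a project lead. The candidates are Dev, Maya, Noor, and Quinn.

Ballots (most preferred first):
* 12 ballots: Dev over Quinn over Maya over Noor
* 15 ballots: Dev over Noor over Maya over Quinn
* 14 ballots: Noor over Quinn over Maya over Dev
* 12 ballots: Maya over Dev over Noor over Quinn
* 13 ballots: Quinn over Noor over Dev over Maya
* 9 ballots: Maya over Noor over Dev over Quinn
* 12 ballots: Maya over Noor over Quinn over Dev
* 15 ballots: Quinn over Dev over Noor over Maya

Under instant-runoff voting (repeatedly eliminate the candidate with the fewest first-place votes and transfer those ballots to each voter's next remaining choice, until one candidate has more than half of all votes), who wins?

Quinn

Round 1: Dev 27, Maya 33, Noor 14, Quinn 28. Noor eliminated.
Round 2: Dev 27, Maya 33, Quinn 42. Dev eliminated.
Round 3: Maya 48, Quinn 54. Quinn has a majority (≥52).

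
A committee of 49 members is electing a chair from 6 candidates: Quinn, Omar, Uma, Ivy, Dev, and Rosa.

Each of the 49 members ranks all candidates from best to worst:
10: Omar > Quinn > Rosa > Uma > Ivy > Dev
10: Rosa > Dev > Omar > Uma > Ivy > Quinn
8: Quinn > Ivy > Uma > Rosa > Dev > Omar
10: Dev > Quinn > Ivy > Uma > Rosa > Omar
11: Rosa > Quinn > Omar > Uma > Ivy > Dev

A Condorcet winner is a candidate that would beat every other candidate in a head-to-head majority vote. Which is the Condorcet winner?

Quinn vs Omar: 29–20
Quinn vs Uma: 39–10
Quinn vs Ivy: 39–10
Quinn vs Dev: 29–20
Quinn vs Rosa: 28–21
Quinn beats every other candidate.

Quinn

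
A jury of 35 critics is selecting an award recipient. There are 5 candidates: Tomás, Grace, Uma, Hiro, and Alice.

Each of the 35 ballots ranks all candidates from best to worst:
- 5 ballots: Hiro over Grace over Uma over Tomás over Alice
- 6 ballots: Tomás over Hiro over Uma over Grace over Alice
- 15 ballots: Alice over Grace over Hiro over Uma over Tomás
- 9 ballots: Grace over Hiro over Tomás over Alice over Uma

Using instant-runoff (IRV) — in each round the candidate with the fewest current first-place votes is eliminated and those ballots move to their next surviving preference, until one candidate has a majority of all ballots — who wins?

Grace

Round 1: Tomás 6, Grace 9, Uma 0, Hiro 5, Alice 15. Uma eliminated.
Round 2: Tomás 6, Grace 9, Hiro 5, Alice 15. Hiro eliminated.
Round 3: Tomás 6, Grace 14, Alice 15. Tomás eliminated.
Round 4: Grace 20, Alice 15. Grace has a majority (≥18).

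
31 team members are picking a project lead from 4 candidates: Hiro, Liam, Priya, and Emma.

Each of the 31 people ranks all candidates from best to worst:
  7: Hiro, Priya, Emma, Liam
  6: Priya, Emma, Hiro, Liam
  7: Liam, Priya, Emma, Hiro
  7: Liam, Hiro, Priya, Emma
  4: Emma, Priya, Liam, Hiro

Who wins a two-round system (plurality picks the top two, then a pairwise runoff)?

Liam

Round 1 first-place votes: Hiro 7, Liam 14, Priya 6, Emma 4. Liam and Hiro advance.
Runoff: Liam is ranked above Hiro on 18 ballots, Hiro above Liam on 13.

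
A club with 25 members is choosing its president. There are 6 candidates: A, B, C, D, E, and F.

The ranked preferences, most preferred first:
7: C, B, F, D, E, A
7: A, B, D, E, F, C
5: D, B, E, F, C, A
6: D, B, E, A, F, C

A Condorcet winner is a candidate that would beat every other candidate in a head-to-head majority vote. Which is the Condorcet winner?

B

B vs A: 18–7
B vs C: 18–7
B vs D: 14–11
B vs E: 25–0
B vs F: 25–0
B beats every other candidate.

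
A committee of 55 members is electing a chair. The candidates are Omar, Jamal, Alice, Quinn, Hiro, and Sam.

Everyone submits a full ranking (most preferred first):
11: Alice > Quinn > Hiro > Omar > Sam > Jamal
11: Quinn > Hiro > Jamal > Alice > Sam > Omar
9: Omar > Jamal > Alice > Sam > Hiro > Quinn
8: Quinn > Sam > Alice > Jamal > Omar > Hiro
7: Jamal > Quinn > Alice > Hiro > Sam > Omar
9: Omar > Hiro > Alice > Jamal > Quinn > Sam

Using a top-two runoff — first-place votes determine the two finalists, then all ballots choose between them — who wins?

Quinn

Round 1 first-place votes: Omar 18, Jamal 7, Alice 11, Quinn 19, Hiro 0, Sam 0. Quinn and Omar advance.
Runoff: Quinn is ranked above Omar on 37 ballots, Omar above Quinn on 18.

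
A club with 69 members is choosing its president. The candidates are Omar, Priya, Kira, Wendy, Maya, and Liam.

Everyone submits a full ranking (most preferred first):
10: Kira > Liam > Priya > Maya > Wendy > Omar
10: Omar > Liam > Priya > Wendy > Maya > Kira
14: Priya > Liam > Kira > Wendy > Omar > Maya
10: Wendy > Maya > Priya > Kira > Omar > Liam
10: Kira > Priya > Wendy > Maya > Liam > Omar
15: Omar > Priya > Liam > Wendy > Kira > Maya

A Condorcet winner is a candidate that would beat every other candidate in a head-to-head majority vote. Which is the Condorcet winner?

Priya vs Omar: 44–25
Priya vs Kira: 49–20
Priya vs Wendy: 59–10
Priya vs Maya: 59–10
Priya vs Liam: 49–20
Priya beats every other candidate.

Priya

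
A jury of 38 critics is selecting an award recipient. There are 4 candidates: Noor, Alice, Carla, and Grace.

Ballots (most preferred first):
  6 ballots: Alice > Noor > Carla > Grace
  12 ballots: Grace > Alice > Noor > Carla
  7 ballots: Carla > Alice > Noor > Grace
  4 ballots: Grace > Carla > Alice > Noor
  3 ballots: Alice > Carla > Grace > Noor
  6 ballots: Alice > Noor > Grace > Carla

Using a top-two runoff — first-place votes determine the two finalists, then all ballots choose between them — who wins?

Round 1 first-place votes: Noor 0, Alice 15, Carla 7, Grace 16. Grace and Alice advance.
Runoff: Grace is ranked above Alice on 16 ballots, Alice above Grace on 22.

Alice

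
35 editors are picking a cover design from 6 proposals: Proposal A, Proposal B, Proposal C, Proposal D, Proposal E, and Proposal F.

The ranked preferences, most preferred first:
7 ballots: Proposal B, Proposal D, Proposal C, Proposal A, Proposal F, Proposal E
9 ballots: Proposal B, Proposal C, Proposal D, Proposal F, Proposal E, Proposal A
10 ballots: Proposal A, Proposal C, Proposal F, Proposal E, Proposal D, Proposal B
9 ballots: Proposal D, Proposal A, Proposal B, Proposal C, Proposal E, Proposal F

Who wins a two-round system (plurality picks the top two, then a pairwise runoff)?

Proposal A

Round 1 first-place votes: Proposal A 10, Proposal B 16, Proposal C 0, Proposal D 9, Proposal E 0, Proposal F 0. Proposal B and Proposal A advance.
Runoff: Proposal B is ranked above Proposal A on 16 ballots, Proposal A above Proposal B on 19.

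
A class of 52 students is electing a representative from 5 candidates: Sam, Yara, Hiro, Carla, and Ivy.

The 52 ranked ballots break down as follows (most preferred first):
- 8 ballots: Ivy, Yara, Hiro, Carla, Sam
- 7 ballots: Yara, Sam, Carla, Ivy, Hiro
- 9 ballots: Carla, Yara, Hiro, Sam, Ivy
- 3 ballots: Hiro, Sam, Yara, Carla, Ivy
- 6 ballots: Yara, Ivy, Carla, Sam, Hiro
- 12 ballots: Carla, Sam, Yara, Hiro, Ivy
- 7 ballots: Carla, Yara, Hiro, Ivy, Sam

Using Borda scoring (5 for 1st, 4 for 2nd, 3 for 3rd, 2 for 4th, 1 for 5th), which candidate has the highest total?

Yara

Sam: 8×1 + 7×4 + 9×2 + 3×4 + 6×2 + 12×4 + 7×1 = 133
Yara: 8×4 + 7×5 + 9×4 + 3×3 + 6×5 + 12×3 + 7×4 = 206
Hiro: 8×3 + 7×1 + 9×3 + 3×5 + 6×1 + 12×2 + 7×3 = 124
Carla: 8×2 + 7×3 + 9×5 + 3×2 + 6×3 + 12×5 + 7×5 = 201
Ivy: 8×5 + 7×2 + 9×1 + 3×1 + 6×4 + 12×1 + 7×2 = 116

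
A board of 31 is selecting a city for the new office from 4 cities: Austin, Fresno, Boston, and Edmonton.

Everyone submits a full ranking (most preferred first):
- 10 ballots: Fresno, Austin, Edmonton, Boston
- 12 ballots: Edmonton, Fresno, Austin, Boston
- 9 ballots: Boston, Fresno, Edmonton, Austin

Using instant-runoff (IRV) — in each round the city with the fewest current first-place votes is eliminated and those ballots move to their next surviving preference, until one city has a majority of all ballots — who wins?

Round 1: Austin 0, Fresno 10, Boston 9, Edmonton 12. Austin eliminated.
Round 2: Fresno 10, Boston 9, Edmonton 12. Boston eliminated.
Round 3: Fresno 19, Edmonton 12. Fresno has a majority (≥16).

Fresno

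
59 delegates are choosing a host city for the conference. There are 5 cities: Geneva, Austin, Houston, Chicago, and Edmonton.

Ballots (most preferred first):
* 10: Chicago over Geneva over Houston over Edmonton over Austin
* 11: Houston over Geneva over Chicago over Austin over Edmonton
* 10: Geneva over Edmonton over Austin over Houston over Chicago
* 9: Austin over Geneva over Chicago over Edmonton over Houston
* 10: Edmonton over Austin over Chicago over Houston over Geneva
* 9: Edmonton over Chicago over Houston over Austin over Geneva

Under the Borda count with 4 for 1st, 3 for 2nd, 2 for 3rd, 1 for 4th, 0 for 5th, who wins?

Geneva: 10×3 + 11×3 + 10×4 + 9×3 + 10×0 + 9×0 = 130
Austin: 10×0 + 11×1 + 10×2 + 9×4 + 10×3 + 9×1 = 106
Houston: 10×2 + 11×4 + 10×1 + 9×0 + 10×1 + 9×2 = 102
Chicago: 10×4 + 11×2 + 10×0 + 9×2 + 10×2 + 9×3 = 127
Edmonton: 10×1 + 11×0 + 10×3 + 9×1 + 10×4 + 9×4 = 125

Geneva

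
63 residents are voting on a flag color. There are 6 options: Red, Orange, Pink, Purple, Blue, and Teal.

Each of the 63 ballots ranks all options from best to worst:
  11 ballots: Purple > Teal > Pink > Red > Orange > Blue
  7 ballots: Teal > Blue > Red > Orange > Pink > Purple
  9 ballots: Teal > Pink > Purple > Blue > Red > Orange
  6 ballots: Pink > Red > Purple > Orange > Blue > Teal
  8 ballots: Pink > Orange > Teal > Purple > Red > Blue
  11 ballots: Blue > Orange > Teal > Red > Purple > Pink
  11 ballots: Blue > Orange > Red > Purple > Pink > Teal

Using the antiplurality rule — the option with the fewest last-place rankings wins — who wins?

Last-place votes: Red 0, Orange 9, Pink 11, Purple 7, Blue 19, Teal 17.

Red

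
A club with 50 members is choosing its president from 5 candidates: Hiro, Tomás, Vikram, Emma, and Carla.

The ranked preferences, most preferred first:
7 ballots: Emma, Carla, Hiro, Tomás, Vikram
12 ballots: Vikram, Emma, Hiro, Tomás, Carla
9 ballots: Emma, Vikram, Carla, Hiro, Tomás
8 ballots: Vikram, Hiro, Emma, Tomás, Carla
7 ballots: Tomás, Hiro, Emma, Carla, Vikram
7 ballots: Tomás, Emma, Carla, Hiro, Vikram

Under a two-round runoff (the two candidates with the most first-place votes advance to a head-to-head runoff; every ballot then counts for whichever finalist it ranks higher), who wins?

Round 1 first-place votes: Hiro 0, Tomás 14, Vikram 20, Emma 16, Carla 0. Vikram and Emma advance.
Runoff: Vikram is ranked above Emma on 20 ballots, Emma above Vikram on 30.

Emma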